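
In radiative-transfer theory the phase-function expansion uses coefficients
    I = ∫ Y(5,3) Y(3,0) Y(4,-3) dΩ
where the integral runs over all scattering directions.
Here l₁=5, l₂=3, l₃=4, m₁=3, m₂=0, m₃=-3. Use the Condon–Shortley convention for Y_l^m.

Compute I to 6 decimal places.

Rules hold: Σm=0, L=12 even, 2≤4≤8.
N = 11·7·9 = 693
Δ = 4!·6!·2!/13! = 1/180180
Racah Σ t=1..3: t=1:−1/576 t=2:+1/144 t=3:−1/576 = 1/288
⇒ 3j(5 3 4; 0 0 0)² = 20/1001, sgn +1
Racah Σ t=1..2: t=1:−1/1440 t=2:+1/2880 = -1/2880
⇒ 3j(5 3 4; 3 0 -3)² = 7/715, sgn +1
4πI² = N·(3j₀)²·(3jₘ)² = 252/1859
I = +1·√(0.135557/4π) = 0.10386175

0.103862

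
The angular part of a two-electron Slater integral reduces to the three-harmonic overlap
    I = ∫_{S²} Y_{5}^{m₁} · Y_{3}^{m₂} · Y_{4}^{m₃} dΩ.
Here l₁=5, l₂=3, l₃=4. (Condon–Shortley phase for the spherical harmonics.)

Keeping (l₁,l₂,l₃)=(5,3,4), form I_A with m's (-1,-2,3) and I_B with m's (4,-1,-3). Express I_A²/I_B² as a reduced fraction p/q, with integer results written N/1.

Shared (l₁,l₂,l₃)=(5,3,4): N and (l;000)² cancel in I_A²/I_B².
A: Δ = 4!·6!·2!/13! = 1/180180; Racah Σ t=0..1: t=0:+1/17280 t=1:−1/1440 = -11/17280; ⇒ 3j(5 3 4; -1 -2 3)² = 11/468, sgn +1
B: Δ = 4!·6!·2!/13! = 1/180180; Racah Σ t=0..1: t=0:+1/5760 t=1:−1/4320 = -1/17280; ⇒ 3j(5 3 4; 4 -1 -3)² = 7/4290, sgn +1
I_A²/I_B² = (11/468)/(7/4290) = 605/42

605/42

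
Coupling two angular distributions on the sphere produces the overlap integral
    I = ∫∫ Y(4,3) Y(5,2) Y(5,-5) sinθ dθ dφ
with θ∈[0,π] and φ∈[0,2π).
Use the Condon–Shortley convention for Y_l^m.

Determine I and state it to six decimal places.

Checks pass: Σm=0; 14 even; l₃=5∈[1,9].
(2·4+1)(2·5+1)(2·5+1) = 1089
Δ: 4! 4! 6! / 15! → 1/3153150
sum: t=0:+1/69120 t=1:−1/1728 t=2:+1/576 t=3:−1/1728 t=4:+1/69120 = 7/11520
3j²(4 5 5; 0 0 0) = Δ·Π!·Σ² = 2/143  (sign -1)
sum: t=1:−1/103680 = -1/103680
3j²(4 5 5; 3 2 -5) = Δ·Π!·Σ² = 7/429  (sign -1)
combine: 4πI² = 1089·2/143·7/429 = 42/169
take √, sign +1: I = 0.14062948

0.140629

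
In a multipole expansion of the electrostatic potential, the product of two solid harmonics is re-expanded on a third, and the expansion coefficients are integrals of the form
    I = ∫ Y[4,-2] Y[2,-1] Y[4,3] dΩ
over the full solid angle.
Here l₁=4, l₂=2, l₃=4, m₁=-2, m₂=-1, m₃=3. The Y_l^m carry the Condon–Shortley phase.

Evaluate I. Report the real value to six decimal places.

Rules hold: Σm=0, L=10 even, 2≤4≤6.
N = 9·5·9 = 405
Δ = 2!·6!·2!/11! = 1/13860
Racah Σ t=0..2: t=0:+1/192 t=1:−1/36 t=2:+1/192 = -5/288
⇒ 3j(4 2 4; 0 0 0)² = 20/693, sgn -1
Racah Σ t=0..1: t=0:+1/1440 t=1:−1/240 = -1/288
⇒ 3j(4 2 4; -2 -1 3)² = 5/132, sgn +1
4πI² = N·(3j₀)²·(3jₘ)² = 375/847
I = -1·√(0.442739/4π) = -0.18770204

-0.187702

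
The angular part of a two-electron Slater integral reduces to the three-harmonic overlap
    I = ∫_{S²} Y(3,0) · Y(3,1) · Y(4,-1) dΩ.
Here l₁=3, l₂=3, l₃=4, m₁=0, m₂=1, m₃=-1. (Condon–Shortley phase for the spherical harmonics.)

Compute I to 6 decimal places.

Checks pass: Σm=0; 10 even; l₃=4∈[0,6].
(2·3+1)(2·3+1)(2·4+1) = 441
Δ: 2! 4! 4! / 11! → 1/34650
sum: t=0:+1/72 t=1:−1/16 t=2:+1/72 = -5/144
3j²(3 3 4; 0 0 0) = Δ·Π!·Σ² = 2/77  (sign -1)
sum: t=0:+1/288 t=1:−1/24 t=2:+1/48 = -5/288
3j²(3 3 4; 0 1 -1) = Δ·Π!·Σ² = 5/462  (sign +1)
combine: 4πI² = 441·2/77·5/462 = 15/121
take √, sign -1: I = -0.09932258

-0.099323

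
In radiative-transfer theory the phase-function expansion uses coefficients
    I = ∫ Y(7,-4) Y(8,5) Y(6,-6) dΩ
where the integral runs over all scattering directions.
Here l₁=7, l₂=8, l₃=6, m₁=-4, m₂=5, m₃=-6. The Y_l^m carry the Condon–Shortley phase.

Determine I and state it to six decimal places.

m-sum = -4 + 5 − 6 = -5 ≠ 0 ⇒ I = 0

0.000000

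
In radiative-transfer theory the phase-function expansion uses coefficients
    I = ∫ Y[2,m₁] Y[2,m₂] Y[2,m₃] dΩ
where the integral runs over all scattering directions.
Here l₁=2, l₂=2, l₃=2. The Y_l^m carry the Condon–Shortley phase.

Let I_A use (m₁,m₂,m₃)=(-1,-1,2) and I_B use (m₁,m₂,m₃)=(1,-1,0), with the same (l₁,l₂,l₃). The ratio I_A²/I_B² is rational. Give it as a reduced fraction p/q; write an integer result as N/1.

Same 2,2,2: normalisation and zero-m 3j drop out of the ratio.
A: Δ: 2! 2! 2! / 7! → 1/630; sum: t=1:−1/4 = -1/4; 3j²(2 2 2; -1 -1 2) = Δ·Π!·Σ² = 3/35  (sign -1)
B: Δ: 2! 2! 2! / 7! → 1/630; sum: t=0:+1/2 t=1:−1/4 = 1/4; 3j²(2 2 2; 1 -1 0) = Δ·Π!·Σ² = 1/70  (sign +1)
I_A²/I_B² = (3/35)/(1/70) = 6/1

6/1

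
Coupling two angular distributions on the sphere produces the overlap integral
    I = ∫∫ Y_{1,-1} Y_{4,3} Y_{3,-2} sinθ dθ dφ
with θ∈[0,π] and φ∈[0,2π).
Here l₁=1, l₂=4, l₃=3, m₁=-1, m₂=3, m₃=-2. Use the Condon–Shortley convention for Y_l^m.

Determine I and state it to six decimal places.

-0.282095

Rules hold: Σm=0, L=8 even, 3≤3≤5.
N = 3·9·7 = 189
Δ = 2!·0!·6!/9! = 1/252
Racah Σ t=1..1: t=1:−1/36 = -1/36
⇒ 3j(1 4 3; 0 0 0)² = 4/63, sgn +1
Racah Σ t=2..2: t=2:+1/240 = 1/240
⇒ 3j(1 4 3; -1 3 -2)² = 1/12, sgn -1
4πI² = N·(3j₀)²·(3jₘ)² = 1/1
I = -1·√(1/4π) = -0.28209479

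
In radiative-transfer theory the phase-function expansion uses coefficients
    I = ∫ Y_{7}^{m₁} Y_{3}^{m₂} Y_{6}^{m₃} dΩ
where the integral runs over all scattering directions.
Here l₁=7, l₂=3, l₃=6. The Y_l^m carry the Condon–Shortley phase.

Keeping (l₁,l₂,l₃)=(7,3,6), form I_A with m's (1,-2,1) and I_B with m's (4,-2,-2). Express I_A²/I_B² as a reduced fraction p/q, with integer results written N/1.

2401/330

l's match ⇒ only the (l;m) 3-j factors differ between A and B.
A: triangle coeff Δ(7,3,6) = 1/2042040; Σ_t [0,1]: t=0:+1/414720 t=1:−1/172800 = -7/2073600; (3j)²=343/29172 [(7 3 6; 1 -2 1)], sign=+1
B: triangle coeff Δ(7,3,6) = 1/2042040; Σ_t [0,1]: t=0:+1/725760 t=1:−1/967680 = 1/2903040; (3j)²=5/3094 [(7 3 6; 4 -2 -2)], sign=+1
I_A²/I_B² = (343/29172)/(5/3094) = 2401/330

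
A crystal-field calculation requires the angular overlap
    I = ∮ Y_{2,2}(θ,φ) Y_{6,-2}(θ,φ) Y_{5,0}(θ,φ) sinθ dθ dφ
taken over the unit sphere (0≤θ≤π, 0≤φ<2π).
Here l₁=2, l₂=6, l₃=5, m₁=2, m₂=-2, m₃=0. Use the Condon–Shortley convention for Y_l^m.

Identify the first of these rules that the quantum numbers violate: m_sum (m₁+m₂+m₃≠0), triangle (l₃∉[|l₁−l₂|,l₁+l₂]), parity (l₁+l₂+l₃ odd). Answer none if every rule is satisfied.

Σmᵢ = 0  ✓
l₃∈[|l₁−l₂|,l₁+l₂]=[4,8], have l₃=5  ✓
Σlᵢ = 13 ⇒ odd  ✗

parity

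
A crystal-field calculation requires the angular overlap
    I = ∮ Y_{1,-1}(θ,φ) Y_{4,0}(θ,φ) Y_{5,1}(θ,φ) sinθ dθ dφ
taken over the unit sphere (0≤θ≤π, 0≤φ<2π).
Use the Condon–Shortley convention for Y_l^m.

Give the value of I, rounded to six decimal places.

Checks pass: Σm=0; 10 even; l₃=5∈[3,5].
(2·1+1)(2·4+1)(2·5+1) = 297
Δ: 0! 2! 8! / 11! → 1/495
sum: t=0:+1/576 = 1/576
3j²(1 4 5; 0 0 0) = Δ·Π!·Σ² = 5/99  (sign -1)
sum: t=0:+1/1152 = 1/1152
3j²(1 4 5; -1 0 1) = Δ·Π!·Σ² = 1/33  (sign +1)
combine: 4πI² = 297·5/99·1/33 = 5/11
take √, sign -1: I = -0.19018827

-0.190188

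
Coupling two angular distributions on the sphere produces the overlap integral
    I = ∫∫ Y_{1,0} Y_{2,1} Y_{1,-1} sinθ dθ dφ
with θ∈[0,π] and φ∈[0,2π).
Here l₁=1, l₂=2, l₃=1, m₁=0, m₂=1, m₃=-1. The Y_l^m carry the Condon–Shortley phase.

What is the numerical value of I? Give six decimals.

-0.218510

Rules hold: Σm=0, L=4 even, 1≤1≤3.
N = 3·5·3 = 45
Δ = 2!·0!·2!/5! = 1/30
Racah Σ t=1..1: t=1:−1/1 = -1/1
⇒ 3j(1 2 1; 0 0 0)² = 2/15, sgn +1
Racah Σ t=1..1: t=1:−1/2 = -1/2
⇒ 3j(1 2 1; 0 1 -1)² = 1/10, sgn -1
4πI² = N·(3j₀)²·(3jₘ)² = 3/5
I = -1·√(0.6/4π) = -0.21850969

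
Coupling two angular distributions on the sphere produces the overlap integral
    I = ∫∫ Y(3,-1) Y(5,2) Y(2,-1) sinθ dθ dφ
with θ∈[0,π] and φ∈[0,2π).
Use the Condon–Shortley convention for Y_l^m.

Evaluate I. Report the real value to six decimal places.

Rules hold: Σm=0, L=10 even, 2≤2≤8.
N = 7·11·5 = 385
Δ = 6!·0!·4!/11! = 1/2310
Racah Σ t=3..3: t=3:−1/144 = -1/144
⇒ 3j(3 5 2; 0 0 0)² = 10/231, sgn -1
Racah Σ t=4..4: t=4:+1/288 = 1/288
⇒ 3j(3 5 2; -1 2 -1)² = 1/22, sgn -1
4πI² = N·(3j₀)²·(3jₘ)² = 25/33
I = +1·√(0.757576/4π) = 0.24553200

0.245532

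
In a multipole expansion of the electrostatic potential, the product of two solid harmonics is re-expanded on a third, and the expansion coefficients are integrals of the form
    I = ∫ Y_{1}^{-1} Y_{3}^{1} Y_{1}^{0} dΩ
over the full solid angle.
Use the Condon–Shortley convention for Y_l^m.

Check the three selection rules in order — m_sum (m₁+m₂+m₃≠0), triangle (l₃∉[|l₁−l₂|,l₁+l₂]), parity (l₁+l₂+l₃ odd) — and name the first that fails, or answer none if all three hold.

Σmᵢ = 0  ✓
l₃∈[|l₁−l₂|,l₁+l₂]=[2,4], have l₃=1  ✗
Σlᵢ = 5 ⇒ odd

triangle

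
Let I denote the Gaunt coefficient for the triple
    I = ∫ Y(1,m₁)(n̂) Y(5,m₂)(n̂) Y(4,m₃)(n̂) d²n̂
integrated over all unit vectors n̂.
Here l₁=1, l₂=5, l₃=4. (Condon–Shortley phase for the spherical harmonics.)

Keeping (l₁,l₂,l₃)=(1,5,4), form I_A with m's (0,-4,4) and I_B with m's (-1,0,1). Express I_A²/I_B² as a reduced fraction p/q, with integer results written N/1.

Same 1,5,4: normalisation and zero-m 3j drop out of the ratio.
A: Δ: 2! 0! 8! / 11! → 1/495; sum: t=1:−1/40320 = -1/40320; 3j²(1 5 4; 0 -4 4) = Δ·Π!·Σ² = 1/55  (sign -1)
B: Δ: 2! 0! 8! / 11! → 1/495; sum: t=2:+1/1440 = 1/1440; 3j²(1 5 4; -1 0 1) = Δ·Π!·Σ² = 2/99  (sign -1)
I_A²/I_B² = (1/55)/(2/99) = 9/10

9/10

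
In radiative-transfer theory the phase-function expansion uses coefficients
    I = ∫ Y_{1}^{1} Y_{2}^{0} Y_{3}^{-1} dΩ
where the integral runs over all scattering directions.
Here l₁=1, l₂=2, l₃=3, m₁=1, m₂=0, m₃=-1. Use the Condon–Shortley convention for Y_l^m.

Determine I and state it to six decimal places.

Checks pass: Σm=0; 6 even; l₃=3∈[1,3].
(2·1+1)(2·2+1)(2·3+1) = 105
Δ: 0! 2! 4! / 7! → 1/105
sum: t=0:+1/4 = 1/4
3j²(1 2 3; 0 0 0) = Δ·Π!·Σ² = 3/35  (sign -1)
sum: t=0:+1/8 = 1/8
3j²(1 2 3; 1 0 -1) = Δ·Π!·Σ² = 2/35  (sign +1)
combine: 4πI² = 105·3/35·2/35 = 18/35
take √, sign -1: I = -0.20230066

-0.202301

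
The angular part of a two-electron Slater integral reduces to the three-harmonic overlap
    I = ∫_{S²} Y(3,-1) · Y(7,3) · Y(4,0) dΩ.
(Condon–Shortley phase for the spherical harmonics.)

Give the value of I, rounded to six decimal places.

-1 + 3 + 0 = 2 ≠ 0: azimuthal integral kills it; I = 0

0.000000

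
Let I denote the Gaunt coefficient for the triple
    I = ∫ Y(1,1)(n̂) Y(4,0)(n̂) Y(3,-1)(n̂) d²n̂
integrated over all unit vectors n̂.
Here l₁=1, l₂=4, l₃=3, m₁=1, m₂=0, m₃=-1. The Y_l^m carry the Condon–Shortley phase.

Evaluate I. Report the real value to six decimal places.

0.150786

Rules hold: Σm=0, L=8 even, 3≤3≤5.
N = 3·9·7 = 189
Δ = 2!·0!·6!/9! = 1/252
Racah Σ t=1..1: t=1:−1/36 = -1/36
⇒ 3j(1 4 3; 0 0 0)² = 4/63, sgn +1
Racah Σ t=0..0: t=0:+1/96 = 1/96
⇒ 3j(1 4 3; 1 0 -1)² = 1/42, sgn +1
4πI² = N·(3j₀)²·(3jₘ)² = 2/7
I = +1·√(0.285714/4π) = 0.15078601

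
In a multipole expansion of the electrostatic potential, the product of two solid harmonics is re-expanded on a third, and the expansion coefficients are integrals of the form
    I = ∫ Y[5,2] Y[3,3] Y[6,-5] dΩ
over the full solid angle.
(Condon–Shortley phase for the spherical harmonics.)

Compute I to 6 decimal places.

0.169016

m-sum 0 ✓  L=14 even ✓  2≤6≤8 ✓
Π(2lᵢ+1) = 11×7×13 = 1001
triangle coeff Δ(5,3,6) = 1/675675
Σ_t [0,2]: t=0:+1/8640 t=1:−1/2304 t=2:+1/8640 = -7/34560
(3j)²=7/429 [(5 3 6; 0 0 0)], sign=-1
Σ_t [2,2]: t=2:+1/241920 = 1/241920
(3j)²=2/91 [(5 3 6; 2 3 -5)], sign=-1
⇒ 4πI² = 14/39
I = (+1)√(14/39/(4π)) = 0.16901560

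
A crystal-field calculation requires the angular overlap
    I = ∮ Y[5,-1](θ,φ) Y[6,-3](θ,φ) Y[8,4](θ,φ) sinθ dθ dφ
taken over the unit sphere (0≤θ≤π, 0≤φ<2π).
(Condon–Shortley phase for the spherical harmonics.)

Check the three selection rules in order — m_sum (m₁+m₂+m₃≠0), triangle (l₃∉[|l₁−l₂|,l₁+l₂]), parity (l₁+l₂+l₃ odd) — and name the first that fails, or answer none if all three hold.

m₁+m₂+m₃ = -1 − 3 + 4 = 0  ✓
triangle: |5−6|=1 ≤ l₃=8 ≤ 5+6=11  ✓
parity: l₁+l₂+l₃ = 19 is odd  ✗

parity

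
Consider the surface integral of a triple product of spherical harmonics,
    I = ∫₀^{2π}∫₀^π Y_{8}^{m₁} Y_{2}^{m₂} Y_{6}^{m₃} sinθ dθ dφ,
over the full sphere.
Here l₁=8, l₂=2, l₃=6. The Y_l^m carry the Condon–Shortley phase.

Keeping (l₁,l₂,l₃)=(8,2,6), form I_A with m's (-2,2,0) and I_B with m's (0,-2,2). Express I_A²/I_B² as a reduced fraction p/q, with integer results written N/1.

Same 8,2,6: normalisation and zero-m 3j drop out of the ratio.
A: Δ: 4! 12! 0! / 17! → 1/30940; sum: t=4:+1/12441600 = 1/12441600; 3j²(8 2 6; -2 2 0) = Δ·Π!·Σ² = 3/442  (sign +1)
B: Δ: 4! 12! 0! / 17! → 1/30940; sum: t=0:+1/23224320 = 1/23224320; 3j²(8 2 6; 0 -2 2) = Δ·Π!·Σ² = 1/442  (sign +1)
I_A²/I_B² = (3/442)/(1/442) = 3/1

3/1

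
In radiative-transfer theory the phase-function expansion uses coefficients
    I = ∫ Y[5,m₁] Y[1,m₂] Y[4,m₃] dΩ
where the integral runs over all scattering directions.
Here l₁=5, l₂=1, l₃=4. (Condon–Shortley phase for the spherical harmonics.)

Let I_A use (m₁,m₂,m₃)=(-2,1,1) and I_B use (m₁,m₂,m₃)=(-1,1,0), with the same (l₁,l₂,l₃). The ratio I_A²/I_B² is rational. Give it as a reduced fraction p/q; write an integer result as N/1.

l's match ⇒ only the (l;m) 3-j factors differ between A and B.
A: triangle coeff Δ(5,1,4) = 1/495; Σ_t [2,2]: t=2:+1/1440 = 1/1440; (3j)²=7/165 [(5 1 4; -2 1 1)], sign=-1
B: triangle coeff Δ(5,1,4) = 1/495; Σ_t [2,2]: t=2:+1/1152 = 1/1152; (3j)²=1/33 [(5 1 4; -1 1 0)], sign=+1
I_A²/I_B² = (7/165)/(1/33) = 7/5

7/5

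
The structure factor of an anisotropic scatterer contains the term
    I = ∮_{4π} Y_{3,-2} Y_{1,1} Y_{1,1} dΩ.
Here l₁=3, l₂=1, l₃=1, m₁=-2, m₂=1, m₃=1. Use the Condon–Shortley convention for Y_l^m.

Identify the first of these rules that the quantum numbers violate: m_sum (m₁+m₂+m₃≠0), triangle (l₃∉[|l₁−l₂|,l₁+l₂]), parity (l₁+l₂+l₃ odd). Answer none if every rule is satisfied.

triangle

m₁+m₂+m₃ = -2 + 1 + 1 = 0  ✓
triangle: |3−1|=2 ≤ l₃=1 ≤ 3+1=4  ✗
parity: l₁+l₂+l₃ = 5 is odd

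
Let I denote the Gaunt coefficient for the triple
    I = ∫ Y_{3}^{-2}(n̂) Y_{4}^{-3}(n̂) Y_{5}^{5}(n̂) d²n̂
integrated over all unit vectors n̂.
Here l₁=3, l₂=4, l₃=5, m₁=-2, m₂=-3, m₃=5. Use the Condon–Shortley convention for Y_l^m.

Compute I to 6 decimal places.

m-sum 0 ✓  L=12 even ✓  1≤5≤7 ✓
Π(2lᵢ+1) = 7×9×11 = 693
triangle coeff Δ(3,4,5) = 1/180180
Σ_t [0,2]: t=0:+1/576 t=1:−1/144 t=2:+1/576 = -1/288
(3j)²=20/1001 [(3 4 5; 0 0 0)], sign=+1
Σ_t [1,1]: t=1:−1/17280 = -1/17280
(3j)²=35/858 [(3 4 5; -2 -3 5)], sign=-1
⇒ 4πI² = 1050/1859
I = (-1)√(1050/1859/(4π)) = -0.21200691

-0.212007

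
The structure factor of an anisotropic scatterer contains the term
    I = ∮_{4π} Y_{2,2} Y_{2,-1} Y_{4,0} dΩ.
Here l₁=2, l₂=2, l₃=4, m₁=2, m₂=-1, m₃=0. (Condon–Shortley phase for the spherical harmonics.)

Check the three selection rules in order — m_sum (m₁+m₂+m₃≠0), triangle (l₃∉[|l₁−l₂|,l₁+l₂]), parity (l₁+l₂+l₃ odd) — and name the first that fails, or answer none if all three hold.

Σmᵢ = 1  ✗
l₃∈[|l₁−l₂|,l₁+l₂]=[0,4], have l₃=4
Σlᵢ = 8 ⇒ even

m_sum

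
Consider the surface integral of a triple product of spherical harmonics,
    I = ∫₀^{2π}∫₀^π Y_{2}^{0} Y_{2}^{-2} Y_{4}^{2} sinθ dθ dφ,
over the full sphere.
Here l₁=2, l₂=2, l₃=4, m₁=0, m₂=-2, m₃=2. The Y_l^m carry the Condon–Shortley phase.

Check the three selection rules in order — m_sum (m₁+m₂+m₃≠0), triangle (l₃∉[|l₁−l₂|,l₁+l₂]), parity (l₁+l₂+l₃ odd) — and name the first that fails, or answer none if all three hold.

azimuthal sum: 0 − 2 + 2 = 0  ✓
0 ≤ 4 ≤ 4 (triangle on l)  ✓
L = 2 + 2 + 4 = 8 (even)  ✓

none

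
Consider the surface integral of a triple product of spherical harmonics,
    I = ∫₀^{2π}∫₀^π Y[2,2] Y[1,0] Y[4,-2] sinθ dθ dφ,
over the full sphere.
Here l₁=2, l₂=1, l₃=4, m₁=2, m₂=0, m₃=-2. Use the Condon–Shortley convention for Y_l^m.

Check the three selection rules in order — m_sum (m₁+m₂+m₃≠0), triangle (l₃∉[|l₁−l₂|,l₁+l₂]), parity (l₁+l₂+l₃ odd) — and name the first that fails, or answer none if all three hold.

triangle

m₁+m₂+m₃ = 2 + 0 − 2 = 0  ✓
triangle: |2−1|=1 ≤ l₃=4 ≤ 2+1=3  ✗
parity: l₁+l₂+l₃ = 7 is odd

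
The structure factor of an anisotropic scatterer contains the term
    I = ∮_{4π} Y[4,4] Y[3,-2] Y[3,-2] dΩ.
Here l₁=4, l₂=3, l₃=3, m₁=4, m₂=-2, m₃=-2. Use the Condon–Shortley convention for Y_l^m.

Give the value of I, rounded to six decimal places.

Rules hold: Σm=0, L=10 even, 1≤3≤7.
N = 9·7·7 = 441
Δ = 4!·4!·2!/11! = 1/34650
Racah Σ t=1..3: t=1:−1/72 t=2:+1/16 t=3:−1/72 = 5/144
⇒ 3j(4 3 3; 0 0 0)² = 2/77, sgn -1
Racah Σ t=0..0: t=0:+1/576 = 1/576
⇒ 3j(4 3 3; 4 -2 -2)² = 5/99, sgn -1
4πI² = N·(3j₀)²·(3jₘ)² = 70/121
I = +1·√(0.578512/4π) = 0.21456131

0.214561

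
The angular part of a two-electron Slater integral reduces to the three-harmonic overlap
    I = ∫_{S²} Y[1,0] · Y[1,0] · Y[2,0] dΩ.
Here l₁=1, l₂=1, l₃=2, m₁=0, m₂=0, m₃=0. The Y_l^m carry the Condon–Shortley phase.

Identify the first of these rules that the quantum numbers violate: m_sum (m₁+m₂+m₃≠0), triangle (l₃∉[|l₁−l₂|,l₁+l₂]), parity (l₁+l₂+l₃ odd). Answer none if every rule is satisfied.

m₁+m₂+m₃ = 0 + 0 + 0 = 0  ✓
triangle: |1−1|=0 ≤ l₃=2 ≤ 1+1=2  ✓
parity: l₁+l₂+l₃ = 4 is even  ✓

none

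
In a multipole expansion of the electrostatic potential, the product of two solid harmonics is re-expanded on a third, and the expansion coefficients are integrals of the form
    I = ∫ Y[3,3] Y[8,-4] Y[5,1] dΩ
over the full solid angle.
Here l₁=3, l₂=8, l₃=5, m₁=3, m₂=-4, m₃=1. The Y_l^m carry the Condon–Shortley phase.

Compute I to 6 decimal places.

0.127619

Checks pass: Σm=0; 16 even; l₃=5∈[5,11].
(2·3+1)(2·8+1)(2·5+1) = 1309
Δ: 6! 0! 10! / 17! → 1/136136
sum: t=3:−1/518400 = -1/518400
3j²(3 8 5; 0 0 0) = Δ·Π!·Σ² = 56/2431  (sign +1)
sum: t=0:+1/12441600 = 1/12441600
3j²(3 8 5; 3 -4 1) = Δ·Π!·Σ² = 3/442  (sign +1)
combine: 4πI² = 1309·56/2431·3/442 = 588/2873
take √, sign +1: I = 0.12761917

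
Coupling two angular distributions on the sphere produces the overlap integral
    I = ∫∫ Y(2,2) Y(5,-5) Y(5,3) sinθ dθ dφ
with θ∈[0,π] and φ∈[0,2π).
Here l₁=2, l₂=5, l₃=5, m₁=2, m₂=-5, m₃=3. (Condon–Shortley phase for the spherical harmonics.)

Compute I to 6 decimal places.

Rules hold: Σm=0, L=12 even, 3≤5≤7.
N = 5·11·11 = 605
Δ = 2!·2!·8!/13! = 1/38610
Racah Σ t=0..2: t=0:+1/2880 t=1:−1/576 t=2:+1/2880 = -1/960
⇒ 3j(2 5 5; 0 0 0)² = 10/429, sgn +1
Racah Σ t=0..0: t=0:+1/161280 = 1/161280
⇒ 3j(2 5 5; 2 -5 3)² = 1/143, sgn +1
4πI² = N·(3j₀)²·(3jₘ)² = 50/507
I = +1·√(0.0986193/4π) = 0.08858824

0.088588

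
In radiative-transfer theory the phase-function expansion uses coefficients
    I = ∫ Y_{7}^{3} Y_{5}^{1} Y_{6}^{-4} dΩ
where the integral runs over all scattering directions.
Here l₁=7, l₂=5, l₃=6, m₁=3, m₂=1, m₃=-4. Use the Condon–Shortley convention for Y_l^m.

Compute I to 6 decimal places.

0.058141

Rules hold: Σm=0, L=18 even, 2≤6≤12.
N = 15·11·13 = 2145
Δ = 6!·8!·4!/19! = 1/174594420
Racah Σ t=1..5: t=1:−1/4147200 t=2:+1/207360 t=3:−1/82944 t=4:+1/207360 t=5:−1/4147200 = -1/345600
⇒ 3j(7 5 6; 0 0 0)² = 420/46189, sgn -1
Racah Σ t=2..4: t=2:+1/1658880 t=3:−1/1088640 t=4:+1/7741440 = -13/69672960
⇒ 3j(7 5 6; 3 1 -4)² = 325/149226, sgn -1
4πI² = N·(3j₀)²·(3jₘ)² = 48750/1147619
I = +1·√(0.0424793/4π) = 0.05814114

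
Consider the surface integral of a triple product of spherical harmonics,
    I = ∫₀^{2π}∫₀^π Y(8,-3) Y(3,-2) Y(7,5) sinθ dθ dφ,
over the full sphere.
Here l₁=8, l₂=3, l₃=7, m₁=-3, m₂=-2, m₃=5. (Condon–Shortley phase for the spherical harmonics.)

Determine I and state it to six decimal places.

m-sum 0 ✓  L=18 even ✓  5≤7≤11 ✓
Π(2lᵢ+1) = 17×7×15 = 1785
triangle coeff Δ(8,3,7) = 1/5290740
Σ_t [1,3]: t=1:−1/7257600 t=2:+1/2073600 t=3:−1/7257600 = 1/4838400
(3j)²=252/20995 [(8 3 7; 0 0 0)], sign=-1
Σ_t [0,1]: t=0:+1/958003200 t=1:−1/87091200 = -1/95800320
(3j)²=1000/88179 [(8 3 7; -3 -2 5)], sign=-1
⇒ 4πI² = 252000/1037153
I = (+1)√(252000/1037153/(4π)) = 0.13905094

0.139051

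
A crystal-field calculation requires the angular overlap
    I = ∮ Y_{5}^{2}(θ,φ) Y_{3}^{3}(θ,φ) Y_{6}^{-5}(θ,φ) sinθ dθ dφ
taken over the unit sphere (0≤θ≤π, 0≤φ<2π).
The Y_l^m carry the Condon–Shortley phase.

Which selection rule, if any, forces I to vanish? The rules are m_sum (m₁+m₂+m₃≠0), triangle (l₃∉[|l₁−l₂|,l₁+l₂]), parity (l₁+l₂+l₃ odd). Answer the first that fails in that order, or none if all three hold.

Σmᵢ = 0  ✓
l₃∈[|l₁−l₂|,l₁+l₂]=[2,8], have l₃=6  ✓
Σlᵢ = 14 ⇒ even  ✓

none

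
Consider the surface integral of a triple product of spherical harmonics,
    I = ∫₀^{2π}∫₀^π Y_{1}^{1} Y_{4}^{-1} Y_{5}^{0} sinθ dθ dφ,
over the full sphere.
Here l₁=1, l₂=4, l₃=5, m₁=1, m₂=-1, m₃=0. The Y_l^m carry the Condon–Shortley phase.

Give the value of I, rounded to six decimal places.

0.155288

Checks pass: Σm=0; 10 even; l₃=5∈[3,5].
(2·1+1)(2·4+1)(2·5+1) = 297
Δ: 0! 2! 8! / 11! → 1/495
sum: t=0:+1/576 = 1/576
3j²(1 4 5; 0 0 0) = Δ·Π!·Σ² = 5/99  (sign -1)
sum: t=0:+1/1440 = 1/1440
3j²(1 4 5; 1 -1 0) = Δ·Π!·Σ² = 2/99  (sign -1)
combine: 4πI² = 297·5/99·2/99 = 10/33
take √, sign +1: I = 0.15528807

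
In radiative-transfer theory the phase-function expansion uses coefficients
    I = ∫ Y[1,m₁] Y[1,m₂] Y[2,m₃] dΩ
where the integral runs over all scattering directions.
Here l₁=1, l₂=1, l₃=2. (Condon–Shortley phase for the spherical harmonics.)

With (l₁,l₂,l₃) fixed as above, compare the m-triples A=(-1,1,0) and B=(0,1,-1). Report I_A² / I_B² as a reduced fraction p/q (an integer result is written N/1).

Same 1,1,2: normalisation and zero-m 3j drop out of the ratio.
A: Δ: 0! 2! 2! / 5! → 1/30; sum: t=0:+1/4 = 1/4; 3j²(1 1 2; -1 1 0) = Δ·Π!·Σ² = 1/30  (sign +1)
B: Δ: 0! 2! 2! / 5! → 1/30; sum: t=0:+1/2 = 1/2; 3j²(1 1 2; 0 1 -1) = Δ·Π!·Σ² = 1/10  (sign -1)
I_A²/I_B² = (1/30)/(1/10) = 1/3

1/3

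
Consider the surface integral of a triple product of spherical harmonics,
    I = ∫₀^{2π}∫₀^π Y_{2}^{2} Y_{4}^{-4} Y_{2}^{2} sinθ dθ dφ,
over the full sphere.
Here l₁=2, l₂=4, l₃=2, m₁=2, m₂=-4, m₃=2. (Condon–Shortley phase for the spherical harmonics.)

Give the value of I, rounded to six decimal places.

Checks pass: Σm=0; 8 even; l₃=2∈[2,6].
(2·2+1)(2·4+1)(2·2+1) = 225
Δ: 4! 0! 4! / 9! → 1/630
sum: t=2:+1/16 = 1/16
3j²(2 4 2; 0 0 0) = Δ·Π!·Σ² = 2/35  (sign +1)
sum: t=0:+1/576 = 1/576
3j²(2 4 2; 2 -4 2) = Δ·Π!·Σ² = 1/9  (sign +1)
combine: 4πI² = 225·2/35·1/9 = 10/7
take √, sign +1: I = 0.33716777

0.337168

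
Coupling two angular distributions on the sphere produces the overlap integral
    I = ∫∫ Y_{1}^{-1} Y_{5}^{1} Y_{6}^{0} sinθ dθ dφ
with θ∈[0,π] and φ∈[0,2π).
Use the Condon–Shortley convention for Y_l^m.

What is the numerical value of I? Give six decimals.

0.158246

Checks pass: Σm=0; 12 even; l₃=6∈[4,6].
(2·1+1)(2·5+1)(2·6+1) = 429
Δ: 0! 2! 10! / 13! → 1/858
sum: t=0:+1/14400 = 1/14400
3j²(1 5 6; 0 0 0) = Δ·Π!·Σ² = 6/143  (sign +1)
sum: t=0:+1/34560 = 1/34560
3j²(1 5 6; -1 1 0) = Δ·Π!·Σ² = 5/286  (sign +1)
combine: 4πI² = 429·6/143·5/286 = 45/143
take √, sign +1: I = 0.15824621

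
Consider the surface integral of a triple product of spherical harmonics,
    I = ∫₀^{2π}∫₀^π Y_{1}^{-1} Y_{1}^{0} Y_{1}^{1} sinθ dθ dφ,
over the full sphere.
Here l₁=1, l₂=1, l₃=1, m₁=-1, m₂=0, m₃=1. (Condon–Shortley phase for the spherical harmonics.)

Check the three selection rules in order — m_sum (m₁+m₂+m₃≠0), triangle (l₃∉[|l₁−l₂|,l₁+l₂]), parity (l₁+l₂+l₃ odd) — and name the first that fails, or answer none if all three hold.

azimuthal sum: -1 + 0 + 1 = 0  ✓
0 ≤ 1 ≤ 2 (triangle on l)  ✓
L = 1 + 1 + 1 = 3 (odd)  ✗

parity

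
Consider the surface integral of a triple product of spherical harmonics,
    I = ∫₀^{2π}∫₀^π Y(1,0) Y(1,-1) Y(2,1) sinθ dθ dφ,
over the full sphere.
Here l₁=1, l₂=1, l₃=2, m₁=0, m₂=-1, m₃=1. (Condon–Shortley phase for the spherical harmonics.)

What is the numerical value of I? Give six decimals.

Rules hold: Σm=0, L=4 even, 0≤2≤2.
N = 3·3·5 = 45
Δ = 0!·2!·2!/5! = 1/30
Racah Σ t=0..0: t=0:+1/1 = 1/1
⇒ 3j(1 1 2; 0 0 0)² = 2/15, sgn +1
Racah Σ t=0..0: t=0:+1/2 = 1/2
⇒ 3j(1 1 2; 0 -1 1)² = 1/10, sgn -1
4πI² = N·(3j₀)²·(3jₘ)² = 3/5
I = -1·√(0.6/4π) = -0.21850969

-0.218510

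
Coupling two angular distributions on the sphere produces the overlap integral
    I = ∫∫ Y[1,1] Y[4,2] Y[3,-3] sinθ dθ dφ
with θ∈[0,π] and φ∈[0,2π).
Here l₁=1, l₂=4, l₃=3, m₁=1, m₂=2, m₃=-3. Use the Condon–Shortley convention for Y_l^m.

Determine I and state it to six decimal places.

0.061558

Rules hold: Σm=0, L=8 even, 3≤3≤5.
N = 3·9·7 = 189
Δ = 2!·0!·6!/9! = 1/252
Racah Σ t=1..1: t=1:−1/36 = -1/36
⇒ 3j(1 4 3; 0 0 0)² = 4/63, sgn +1
Racah Σ t=0..0: t=0:+1/1440 = 1/1440
⇒ 3j(1 4 3; 1 2 -3)² = 1/252, sgn +1
4πI² = N·(3j₀)²·(3jₘ)² = 1/21
I = +1·√(0.047619/4π) = 0.06155813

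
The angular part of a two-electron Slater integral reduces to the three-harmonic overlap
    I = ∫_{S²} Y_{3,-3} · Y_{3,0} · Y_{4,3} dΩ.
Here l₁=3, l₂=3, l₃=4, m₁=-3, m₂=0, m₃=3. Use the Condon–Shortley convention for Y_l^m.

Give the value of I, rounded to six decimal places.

0.203551

Checks pass: Σm=0; 10 even; l₃=4∈[0,6].
(2·3+1)(2·3+1)(2·4+1) = 441
Δ: 2! 4! 4! / 11! → 1/34650
sum: t=0:+1/72 t=1:−1/16 t=2:+1/72 = -5/144
3j²(3 3 4; 0 0 0) = Δ·Π!·Σ² = 2/77  (sign -1)
sum: t=2:+1/288 = 1/288
3j²(3 3 4; -3 0 3) = Δ·Π!·Σ² = 1/22  (sign -1)
combine: 4πI² = 441·2/77·1/22 = 63/121
take √, sign +1: I = 0.20355073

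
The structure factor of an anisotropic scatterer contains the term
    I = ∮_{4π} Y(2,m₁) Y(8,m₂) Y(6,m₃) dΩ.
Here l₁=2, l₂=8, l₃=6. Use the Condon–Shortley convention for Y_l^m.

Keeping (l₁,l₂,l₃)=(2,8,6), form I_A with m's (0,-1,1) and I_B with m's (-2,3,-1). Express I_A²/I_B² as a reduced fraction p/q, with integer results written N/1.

126/55

Shared (l₁,l₂,l₃)=(2,8,6): N and (l;000)² cancel in I_A²/I_B².
A: Δ = 4!·0!·12!/17! = 1/30940; Racah Σ t=2..2: t=2:+1/2419200 = 1/2419200; ⇒ 3j(2 8 6; 0 -1 1)² = 27/1105, sgn -1
B: Δ = 4!·0!·12!/17! = 1/30940; Racah Σ t=4..4: t=4:+1/14515200 = 1/14515200; ⇒ 3j(2 8 6; -2 3 -1)² = 33/3094, sgn -1
I_A²/I_B² = (27/1105)/(33/3094) = 126/55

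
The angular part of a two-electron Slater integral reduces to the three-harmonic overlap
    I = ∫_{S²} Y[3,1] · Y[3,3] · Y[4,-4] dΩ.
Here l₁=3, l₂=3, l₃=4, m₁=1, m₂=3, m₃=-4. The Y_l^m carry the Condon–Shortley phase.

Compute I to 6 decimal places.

-0.166198

m-sum 0 ✓  L=10 even ✓  0≤4≤6 ✓
Π(2lᵢ+1) = 7×7×9 = 441
triangle coeff Δ(3,3,4) = 1/34650
Σ_t [0,2]: t=0:+1/72 t=1:−1/16 t=2:+1/72 = -5/144
(3j)²=2/77 [(3 3 4; 0 0 0)], sign=-1
Σ_t [2,2]: t=2:+1/1152 = 1/1152
(3j)²=1/33 [(3 3 4; 1 3 -4)], sign=+1
⇒ 4πI² = 42/121
I = (-1)√(42/121/(4π)) = -0.16619847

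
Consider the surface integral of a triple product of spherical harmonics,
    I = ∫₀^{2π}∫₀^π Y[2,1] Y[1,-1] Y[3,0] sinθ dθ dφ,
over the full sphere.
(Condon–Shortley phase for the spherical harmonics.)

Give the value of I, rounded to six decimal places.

0.143048

m-sum 0 ✓  L=6 even ✓  1≤3≤3 ✓
Π(2lᵢ+1) = 5×3×7 = 105
triangle coeff Δ(2,1,3) = 1/105
Σ_t [0,0]: t=0:+1/4 = 1/4
(3j)²=3/35 [(2 1 3; 0 0 0)], sign=-1
Σ_t [0,0]: t=0:+1/12 = 1/12
(3j)²=1/35 [(2 1 3; 1 -1 0)], sign=-1
⇒ 4πI² = 9/35
I = (+1)√(9/35/(4π)) = 0.14304817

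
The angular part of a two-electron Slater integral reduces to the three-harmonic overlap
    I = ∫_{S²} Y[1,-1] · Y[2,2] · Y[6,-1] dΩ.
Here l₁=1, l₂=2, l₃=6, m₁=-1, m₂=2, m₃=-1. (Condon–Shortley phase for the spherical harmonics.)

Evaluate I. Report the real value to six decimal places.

|1−2|≤6≤1+2 violated ⇒ I = 0

0.000000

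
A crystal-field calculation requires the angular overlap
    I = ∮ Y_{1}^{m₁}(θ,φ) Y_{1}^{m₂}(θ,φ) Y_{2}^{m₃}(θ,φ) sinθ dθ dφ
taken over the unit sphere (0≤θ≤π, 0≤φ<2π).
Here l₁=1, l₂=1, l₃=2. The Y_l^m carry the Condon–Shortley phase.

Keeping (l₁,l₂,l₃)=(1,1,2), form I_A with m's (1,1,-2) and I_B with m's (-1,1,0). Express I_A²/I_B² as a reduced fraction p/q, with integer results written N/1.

6/1

l's match ⇒ only the (l;m) 3-j factors differ between A and B.
A: triangle coeff Δ(1,1,2) = 1/30; Σ_t [0,0]: t=0:+1/4 = 1/4; (3j)²=1/5 [(1 1 2; 1 1 -2)], sign=+1
B: triangle coeff Δ(1,1,2) = 1/30; Σ_t [0,0]: t=0:+1/4 = 1/4; (3j)²=1/30 [(1 1 2; -1 1 0)], sign=+1
I_A²/I_B² = (1/5)/(1/30) = 6/1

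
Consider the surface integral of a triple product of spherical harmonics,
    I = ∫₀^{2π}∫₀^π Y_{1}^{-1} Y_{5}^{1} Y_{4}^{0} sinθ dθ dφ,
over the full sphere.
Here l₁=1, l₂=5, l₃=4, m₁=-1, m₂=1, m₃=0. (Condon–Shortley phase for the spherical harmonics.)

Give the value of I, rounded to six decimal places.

-0.190188

Checks pass: Σm=0; 10 even; l₃=4∈[4,6].
(2·1+1)(2·5+1)(2·4+1) = 297
Δ: 2! 0! 8! / 11! → 1/495
sum: t=1:−1/576 = -1/576
3j²(1 5 4; 0 0 0) = Δ·Π!·Σ² = 5/99  (sign -1)
sum: t=2:+1/1152 = 1/1152
3j²(1 5 4; -1 1 0) = Δ·Π!·Σ² = 1/33  (sign +1)
combine: 4πI² = 297·5/99·1/33 = 5/11
take √, sign -1: I = -0.19018827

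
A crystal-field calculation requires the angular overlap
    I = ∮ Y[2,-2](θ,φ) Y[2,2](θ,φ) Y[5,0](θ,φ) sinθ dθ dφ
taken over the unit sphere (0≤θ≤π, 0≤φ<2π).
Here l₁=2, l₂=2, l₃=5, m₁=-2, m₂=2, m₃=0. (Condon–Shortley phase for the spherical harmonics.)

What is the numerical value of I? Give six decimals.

|2−2|≤5≤2+2 violated ⇒ I = 0

0.000000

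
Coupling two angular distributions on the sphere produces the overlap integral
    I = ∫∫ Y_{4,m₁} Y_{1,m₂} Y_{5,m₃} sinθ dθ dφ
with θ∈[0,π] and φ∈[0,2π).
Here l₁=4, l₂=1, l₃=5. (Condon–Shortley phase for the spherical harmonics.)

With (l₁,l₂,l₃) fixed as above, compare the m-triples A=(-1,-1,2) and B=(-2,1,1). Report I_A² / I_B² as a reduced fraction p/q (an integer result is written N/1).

Shared (l₁,l₂,l₃)=(4,1,5): N and (l;000)² cancel in I_A²/I_B².
A: Δ = 0!·8!·2!/11! = 1/495; Racah Σ t=0..0: t=0:+1/1440 = 1/1440; ⇒ 3j(4 1 5; -1 -1 2)² = 7/165, sgn -1
B: Δ = 0!·8!·2!/11! = 1/495; Racah Σ t=0..0: t=0:+1/2880 = 1/2880; ⇒ 3j(4 1 5; -2 1 1)² = 2/165, sgn +1
I_A²/I_B² = (7/165)/(2/165) = 7/2

7/2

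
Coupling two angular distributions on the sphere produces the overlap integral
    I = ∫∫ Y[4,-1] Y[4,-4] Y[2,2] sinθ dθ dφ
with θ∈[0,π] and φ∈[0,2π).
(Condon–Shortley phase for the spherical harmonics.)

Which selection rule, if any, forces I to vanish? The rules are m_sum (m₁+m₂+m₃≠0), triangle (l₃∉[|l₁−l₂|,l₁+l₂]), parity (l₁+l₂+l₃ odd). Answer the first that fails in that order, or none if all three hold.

m_sum

m₁+m₂+m₃ = -1 − 4 + 2 = -3  ✗
triangle: |4−4|=0 ≤ l₃=2 ≤ 4+4=8
parity: l₁+l₂+l₃ = 10 is even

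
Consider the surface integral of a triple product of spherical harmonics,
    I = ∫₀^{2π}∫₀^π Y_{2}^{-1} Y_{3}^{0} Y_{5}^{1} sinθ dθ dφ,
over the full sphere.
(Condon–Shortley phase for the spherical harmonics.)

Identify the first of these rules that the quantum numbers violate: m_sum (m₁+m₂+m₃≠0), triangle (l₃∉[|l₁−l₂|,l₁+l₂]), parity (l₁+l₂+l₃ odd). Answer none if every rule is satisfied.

none

m₁+m₂+m₃ = -1 + 0 + 1 = 0  ✓
triangle: |2−3|=1 ≤ l₃=5 ≤ 2+3=5  ✓
parity: l₁+l₂+l₃ = 10 is even  ✓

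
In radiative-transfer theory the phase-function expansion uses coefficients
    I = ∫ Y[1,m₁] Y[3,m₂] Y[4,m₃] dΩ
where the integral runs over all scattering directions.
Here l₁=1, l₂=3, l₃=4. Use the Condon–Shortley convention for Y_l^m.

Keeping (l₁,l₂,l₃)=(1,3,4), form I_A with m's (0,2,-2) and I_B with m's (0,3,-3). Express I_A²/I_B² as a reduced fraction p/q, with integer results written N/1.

l's match ⇒ only the (l;m) 3-j factors differ between A and B.
A: triangle coeff Δ(1,3,4) = 1/252; Σ_t [0,0]: t=0:+1/120 = 1/120; (3j)²=1/21 [(1 3 4; 0 2 -2)], sign=+1
B: triangle coeff Δ(1,3,4) = 1/252; Σ_t [0,0]: t=0:+1/720 = 1/720; (3j)²=1/36 [(1 3 4; 0 3 -3)], sign=-1
I_A²/I_B² = (1/21)/(1/36) = 12/7

12/7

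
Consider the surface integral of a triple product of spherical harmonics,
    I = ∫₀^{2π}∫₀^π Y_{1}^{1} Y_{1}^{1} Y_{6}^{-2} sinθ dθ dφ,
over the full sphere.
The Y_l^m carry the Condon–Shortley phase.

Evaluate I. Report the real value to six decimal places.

0.000000

|1−1|≤6≤1+1 violated ⇒ I = 0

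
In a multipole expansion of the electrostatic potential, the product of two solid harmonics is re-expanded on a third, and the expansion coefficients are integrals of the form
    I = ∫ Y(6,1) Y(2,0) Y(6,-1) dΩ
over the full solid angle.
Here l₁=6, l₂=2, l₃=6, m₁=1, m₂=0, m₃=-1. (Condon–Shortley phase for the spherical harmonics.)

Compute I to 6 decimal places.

Rules hold: Σm=0, L=14 even, 4≤6≤8.
N = 13·5·13 = 845
Δ = 2!·10!·2!/15! = 1/90090
Racah Σ t=0..2: t=0:+1/69120 t=1:−1/14400 t=2:+1/69120 = -7/172800
⇒ 3j(6 2 6; 0 0 0)² = 14/715, sgn -1
Racah Σ t=0..2: t=0:+1/57600 t=1:−1/17280 t=2:+1/120960 = -13/403200
⇒ 3j(6 2 6; 1 0 -1)² = 13/770, sgn +1
4πI² = N·(3j₀)²·(3jₘ)² = 169/605
I = -1·√(0.279339/4π) = -0.14909419

-0.149094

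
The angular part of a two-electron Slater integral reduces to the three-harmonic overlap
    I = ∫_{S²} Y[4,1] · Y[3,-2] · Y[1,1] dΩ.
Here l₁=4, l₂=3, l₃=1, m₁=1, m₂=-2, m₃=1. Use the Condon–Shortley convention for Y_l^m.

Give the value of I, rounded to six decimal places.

-0.106622

Rules hold: Σm=0, L=8 even, 1≤1≤7.
N = 9·7·3 = 189
Δ = 6!·2!·0!/9! = 1/252
Racah Σ t=3..3: t=3:−1/36 = -1/36
⇒ 3j(4 3 1; 0 0 0)² = 4/63, sgn +1
Racah Σ t=1..1: t=1:−1/240 = -1/240
⇒ 3j(4 3 1; 1 -2 1)² = 1/84, sgn -1
4πI² = N·(3j₀)²·(3jₘ)² = 1/7
I = -1·√(0.142857/4π) = -0.10662181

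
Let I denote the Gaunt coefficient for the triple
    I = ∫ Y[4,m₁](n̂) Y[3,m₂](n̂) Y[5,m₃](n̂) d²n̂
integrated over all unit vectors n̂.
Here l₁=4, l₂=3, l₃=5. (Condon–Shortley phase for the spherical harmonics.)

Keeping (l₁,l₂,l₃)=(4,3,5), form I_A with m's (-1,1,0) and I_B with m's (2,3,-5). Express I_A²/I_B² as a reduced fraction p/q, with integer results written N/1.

1/210

Same 4,3,5: normalisation and zero-m 3j drop out of the ratio.
A: Δ: 2! 6! 4! / 13! → 1/180180; sum: t=0:+1/5760 t=1:−1/288 t=2:+1/288 = 1/5760; 3j²(4 3 5; -1 1 0) = Δ·Π!·Σ² = 1/12012  (sign -1)
B: Δ: 2! 6! 4! / 13! → 1/180180; sum: t=2:+1/34560 = 1/34560; 3j²(4 3 5; 2 3 -5) = Δ·Π!·Σ² = 5/286  (sign +1)
I_A²/I_B² = (1/12012)/(5/286) = 1/210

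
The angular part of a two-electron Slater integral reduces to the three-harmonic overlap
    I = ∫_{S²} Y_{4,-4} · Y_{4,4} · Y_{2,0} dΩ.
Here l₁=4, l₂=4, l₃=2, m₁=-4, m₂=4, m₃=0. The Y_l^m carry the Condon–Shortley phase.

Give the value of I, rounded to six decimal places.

-0.229376

m-sum 0 ✓  L=10 even ✓  0≤2≤8 ✓
Π(2lᵢ+1) = 9×9×5 = 405
triangle coeff Δ(4,4,2) = 1/13860
Σ_t [2,4]: t=2:+1/192 t=3:−1/36 t=4:+1/192 = -5/288
(3j)²=20/693 [(4 4 2; 0 0 0)], sign=-1
Σ_t [6,6]: t=6:+1/2880 = 1/2880
(3j)²=28/495 [(4 4 2; -4 4 0)], sign=+1
⇒ 4πI² = 80/121
I = (-1)√(80/121/(4π)) = -0.22937568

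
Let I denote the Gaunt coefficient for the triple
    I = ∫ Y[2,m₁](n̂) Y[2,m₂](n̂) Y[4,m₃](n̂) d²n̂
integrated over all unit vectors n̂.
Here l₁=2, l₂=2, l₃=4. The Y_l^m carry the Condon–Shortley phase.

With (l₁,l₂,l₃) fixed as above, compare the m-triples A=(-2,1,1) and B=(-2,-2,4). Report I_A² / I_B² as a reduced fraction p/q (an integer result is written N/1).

1/14

Same 2,2,4: normalisation and zero-m 3j drop out of the ratio.
A: Δ: 0! 4! 4! / 9! → 1/630; sum: t=0:+1/144 = 1/144; 3j²(2 2 4; -2 1 1) = Δ·Π!·Σ² = 1/126  (sign -1)
B: Δ: 0! 4! 4! / 9! → 1/630; sum: t=0:+1/576 = 1/576; 3j²(2 2 4; -2 -2 4) = Δ·Π!·Σ² = 1/9  (sign +1)
I_A²/I_B² = (1/126)/(1/9) = 1/14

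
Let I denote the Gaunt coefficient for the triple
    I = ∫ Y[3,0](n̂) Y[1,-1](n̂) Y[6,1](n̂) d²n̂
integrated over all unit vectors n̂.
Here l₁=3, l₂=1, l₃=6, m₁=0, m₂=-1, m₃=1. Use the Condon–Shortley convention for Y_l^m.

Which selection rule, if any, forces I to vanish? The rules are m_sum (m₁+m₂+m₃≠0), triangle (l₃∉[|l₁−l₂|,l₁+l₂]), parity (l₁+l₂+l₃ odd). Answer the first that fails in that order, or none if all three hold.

azimuthal sum: 0 − 1 + 1 = 0  ✓
2 ≤ 6 ≤ 4 (triangle on l)  ✗
L = 3 + 1 + 6 = 10 (even)

triangle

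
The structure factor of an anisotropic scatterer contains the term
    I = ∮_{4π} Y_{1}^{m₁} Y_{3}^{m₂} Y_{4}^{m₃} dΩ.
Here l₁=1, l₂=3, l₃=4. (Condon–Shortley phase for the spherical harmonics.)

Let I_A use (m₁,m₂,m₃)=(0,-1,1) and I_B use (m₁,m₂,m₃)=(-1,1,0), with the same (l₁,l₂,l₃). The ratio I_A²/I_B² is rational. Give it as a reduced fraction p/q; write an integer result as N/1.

5/2

Same 1,3,4: normalisation and zero-m 3j drop out of the ratio.
A: Δ: 0! 2! 6! / 9! → 1/252; sum: t=0:+1/48 = 1/48; 3j²(1 3 4; 0 -1 1) = Δ·Π!·Σ² = 5/84  (sign -1)
B: Δ: 0! 2! 6! / 9! → 1/252; sum: t=0:+1/96 = 1/96; 3j²(1 3 4; -1 1 0) = Δ·Π!·Σ² = 1/42  (sign +1)
I_A²/I_B² = (5/84)/(1/42) = 5/2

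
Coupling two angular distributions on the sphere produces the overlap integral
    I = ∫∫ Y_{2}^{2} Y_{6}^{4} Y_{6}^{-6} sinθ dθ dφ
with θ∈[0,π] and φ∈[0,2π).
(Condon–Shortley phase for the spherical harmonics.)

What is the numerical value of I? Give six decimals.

Checks pass: Σm=0; 14 even; l₃=6∈[4,8].
(2·2+1)(2·6+1)(2·6+1) = 845
Δ: 2! 2! 10! / 15! → 1/90090
sum: t=0:+1/69120 t=1:−1/14400 t=2:+1/69120 = -7/172800
3j²(2 6 6; 0 0 0) = Δ·Π!·Σ² = 14/715  (sign -1)
sum: t=0:+1/14515200 = 1/14515200
3j²(2 6 6; 2 4 -6) = Δ·Π!·Σ² = 2/455  (sign +1)
combine: 4πI² = 845·14/715·2/455 = 4/55
take √, sign -1: I = -0.07607531

-0.076075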